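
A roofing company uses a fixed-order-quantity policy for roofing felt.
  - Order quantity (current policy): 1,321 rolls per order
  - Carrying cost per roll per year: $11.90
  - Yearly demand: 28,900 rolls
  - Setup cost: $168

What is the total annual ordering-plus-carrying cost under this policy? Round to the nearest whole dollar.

$11,535

Annual ordering cost = (D/Q)·S = (28,900/1,321) × 168 = $3,675.40
Annual holding cost  = (Q/2)·H = (1,321/2) × 11.9 = $7,859.95
Total = $3,675.40 + $7,859.95 = $11,535.35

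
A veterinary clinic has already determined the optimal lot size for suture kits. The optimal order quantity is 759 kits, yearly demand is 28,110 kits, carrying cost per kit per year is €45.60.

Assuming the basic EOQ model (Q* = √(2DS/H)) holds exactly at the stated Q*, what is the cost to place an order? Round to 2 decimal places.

€467.26

EOQ relation: Q² = 2DS/H, so rearrange for the unknown.
S = Q²H / (2D) = 759² × 45.6 / (2 × 28,110) = 467.2589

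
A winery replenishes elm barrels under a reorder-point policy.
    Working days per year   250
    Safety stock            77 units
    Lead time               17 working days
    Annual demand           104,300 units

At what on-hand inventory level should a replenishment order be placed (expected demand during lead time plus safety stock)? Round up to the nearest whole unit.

Daily demand d = 104,300 / 250 = 417.200 units/day
Demand during lead time = 417.200 × 17 = 7,092.40
Reorder point = 7,092.40 + 77 = 7,169.40 → round up

7,170 units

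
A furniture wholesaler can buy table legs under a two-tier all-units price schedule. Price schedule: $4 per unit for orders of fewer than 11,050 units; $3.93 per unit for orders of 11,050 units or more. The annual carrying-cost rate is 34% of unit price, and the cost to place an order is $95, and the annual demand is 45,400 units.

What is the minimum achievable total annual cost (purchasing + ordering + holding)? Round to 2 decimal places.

$185,025.11

H₁ = 34%×$4 = $1.3600;  H₂ = 34%×$3.93 = $1.3362
EOQ₁ = √(2×45,400×95/1.3600) = 2,518.46  (< 11,050, feasible at tier 1)
EOQ₂ = √(2×45,400×95/1.3362) = 2,540.79  (< 11,050 → use Q = 11,050 at tier-2 price)
TC(tier 1 (EOQ₁), Q≈2,518.5) = $185,025.11
TC(tier 2, Q≈11,050.0) = $186,194.82
Minimum at tier 1 (EOQ₁): $185,025.11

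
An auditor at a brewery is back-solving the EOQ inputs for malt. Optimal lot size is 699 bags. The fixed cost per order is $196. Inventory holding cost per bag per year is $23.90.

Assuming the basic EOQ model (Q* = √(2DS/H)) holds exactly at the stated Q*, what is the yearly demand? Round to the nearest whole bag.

Since Q* = (2DS/H)^½, squaring gives Q*²·H = 2DS.
D = Q²H / (2S) = 699² × 23.9 / (2 × 196) = 29,789.70

29,790 bags per year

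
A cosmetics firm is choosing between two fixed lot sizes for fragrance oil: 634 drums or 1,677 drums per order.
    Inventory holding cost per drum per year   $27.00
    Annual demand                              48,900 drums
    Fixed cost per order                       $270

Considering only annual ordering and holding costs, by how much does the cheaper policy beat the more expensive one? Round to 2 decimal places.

For each Q, cost = (D/Q)·S + (Q/2)·H.
TC(634) = (48,900/634)×270 + (634/2)×27 = $29,383.92
TC(1,677) = (48,900/1,677)×270 + (1,677/2)×27 = $30,512.49
Cheaper: Q = 634.  Difference = $1,128.57

$1,128.57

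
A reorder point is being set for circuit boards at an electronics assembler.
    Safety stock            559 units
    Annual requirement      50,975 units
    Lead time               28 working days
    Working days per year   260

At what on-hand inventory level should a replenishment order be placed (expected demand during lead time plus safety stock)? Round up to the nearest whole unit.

6,049 units

Daily demand d = 50,975 / 260 = 196.058 units/day
Demand during lead time = 196.058 × 28 = 5,489.62
Reorder point = 5,489.62 + 559 = 6,048.62 → round up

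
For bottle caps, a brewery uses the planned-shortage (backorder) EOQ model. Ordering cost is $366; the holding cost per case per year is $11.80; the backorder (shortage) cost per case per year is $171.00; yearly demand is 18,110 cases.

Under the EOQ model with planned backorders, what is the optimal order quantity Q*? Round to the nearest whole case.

1,096 cases

Basic EOQ = √(2·18,110·366/11.8) = 1,059.922
Backorder adjustment √((H+b)/b) = √((11.8+171)/171) = 1.0339
Q* = 1,059.922 × 1.0339 ≈ 1,095.88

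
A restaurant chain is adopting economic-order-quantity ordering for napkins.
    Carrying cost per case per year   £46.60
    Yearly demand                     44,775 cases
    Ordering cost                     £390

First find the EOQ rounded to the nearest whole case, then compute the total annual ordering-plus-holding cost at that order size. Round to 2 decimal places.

Q* = √(2·D·S / H) = √(2·44,775·390 / 46.6) = √749,452.8 ≈ 865.71 → Q = 866 cases
Annual ordering cost = (D/Q)·S = (44,775/866) × 390 = £20,164.26
Annual holding cost  = (Q/2)·H = (866/2) × 46.6 = £20,177.80
Total = £20,164.26 + £20,177.80 = £40,342.06

£40,342.06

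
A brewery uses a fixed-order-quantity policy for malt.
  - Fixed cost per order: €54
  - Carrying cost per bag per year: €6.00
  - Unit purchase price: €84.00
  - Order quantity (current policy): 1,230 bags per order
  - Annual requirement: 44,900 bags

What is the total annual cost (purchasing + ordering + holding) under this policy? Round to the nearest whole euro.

Orders/yr = 44,900/1,230 = 36.504; ordering cost = 36.504 × €54 = €1,971.22
Average inventory = 1,230/2 = 615; holding cost = 615 × €6 = €3,690.00
Purchase cost = D·C = 44,900 × 84 = €3,771,600.00
Total = €1,971.22 + €3,690.00 + €3,771,600.00 = €3,777,261.22

€3,777,261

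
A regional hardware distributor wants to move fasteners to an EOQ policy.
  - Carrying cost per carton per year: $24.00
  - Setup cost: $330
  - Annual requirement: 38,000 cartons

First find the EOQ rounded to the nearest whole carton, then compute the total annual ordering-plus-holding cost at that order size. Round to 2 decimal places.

EOQ = √(2DS/H) = √(2 × 38,000 × 330 / 24)
    = √(1,045,000.00) ≈ 1,022.25 → Q = 1,022 cartons
Annual ordering cost = (D/Q)·S = (38,000/1,022) × 330 = $12,270.06
Annual holding cost  = (Q/2)·H = (1,022/2) × 24 = $12,264.00
Total = $12,270.06 + $12,264.00 = $24,534.06

$24,534.06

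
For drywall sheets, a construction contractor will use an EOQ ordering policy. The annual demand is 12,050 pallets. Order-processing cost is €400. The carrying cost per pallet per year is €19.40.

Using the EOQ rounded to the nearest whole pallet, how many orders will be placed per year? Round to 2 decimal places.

17.09 orders per year

EOQ = √(2DS/H) = √(2 × 12,050 × 400 / 19.4)
    = √(496,907.22) ≈ 704.92 → Q = 705
Orders per year = D/Q = 12,050 / 705 = 17.092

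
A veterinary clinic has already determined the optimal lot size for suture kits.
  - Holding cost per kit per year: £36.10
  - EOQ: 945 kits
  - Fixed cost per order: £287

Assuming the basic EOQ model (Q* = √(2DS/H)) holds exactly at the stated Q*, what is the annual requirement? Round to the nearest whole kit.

56,164 kits per year

Since Q* = (2DS/H)^½, squaring gives Q*²·H = 2DS.
D = Q²H / (2S) = 945² × 36.1 / (2 × 287) = 56,164.12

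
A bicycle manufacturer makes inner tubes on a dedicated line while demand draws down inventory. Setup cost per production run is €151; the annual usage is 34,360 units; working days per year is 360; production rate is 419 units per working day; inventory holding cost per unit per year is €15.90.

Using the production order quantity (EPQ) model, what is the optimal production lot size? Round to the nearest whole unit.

Daily demand d = 34,360/360 = 95.444; p = 419; 1 − d/p = 0.77221
EPQ = √(2DS / (H(1 − d/p)))
    = √(2 × 34,360 × 151 / (15.9 × 0.77221)) ≈ 919.31

919 units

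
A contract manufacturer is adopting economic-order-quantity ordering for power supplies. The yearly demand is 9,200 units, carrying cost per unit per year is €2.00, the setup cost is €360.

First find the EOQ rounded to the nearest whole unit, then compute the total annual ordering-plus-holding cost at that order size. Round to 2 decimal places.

Optimal lot size Q* = (2 × 9,200 × €360 / €2)^½ ≈ 1,819.89 → Q = 1,820 units
Annual ordering cost = (D/Q)·S = (9,200/1,820) × 360 = €1,819.78
Annual holding cost  = (Q/2)·H = (1,820/2) × 2 = €1,820.00
Total = €1,819.78 + €1,820.00 = €3,639.78

€3,639.78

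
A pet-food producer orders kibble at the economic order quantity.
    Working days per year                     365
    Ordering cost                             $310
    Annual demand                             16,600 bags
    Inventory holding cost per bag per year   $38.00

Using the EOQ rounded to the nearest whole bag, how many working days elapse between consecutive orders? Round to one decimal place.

11.4 days

Q* = √(2·D·S / H) = √(2·16,600·310 / 38) = √270,842.1 ≈ 520.42 → Q = 520 bags
Days between orders = 365 / (D/Q) = 365 / 31.923 ≈ 11.434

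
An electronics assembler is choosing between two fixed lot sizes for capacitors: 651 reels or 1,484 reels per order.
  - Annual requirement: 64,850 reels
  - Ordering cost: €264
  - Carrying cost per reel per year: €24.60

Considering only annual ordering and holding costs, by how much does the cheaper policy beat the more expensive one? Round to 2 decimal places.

€4,516.06

TC(Q) = (D/Q)S + (Q/2)H
TC(651) = (64,850/651)×264 + (651/2)×24.6 = €34,305.92
TC(1,484) = (64,850/1,484)×264 + (1,484/2)×24.6 = €29,789.86
Lots of 1,484 are cheaper by €4,516.06.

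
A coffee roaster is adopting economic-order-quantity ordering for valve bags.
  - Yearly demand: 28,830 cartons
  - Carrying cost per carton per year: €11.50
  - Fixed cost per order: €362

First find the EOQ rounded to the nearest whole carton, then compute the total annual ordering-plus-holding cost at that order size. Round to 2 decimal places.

€15,493.18

Optimal lot size Q* = (2 × 28,830 × €362 / €11.5)^½ ≈ 1,347.23 → Q = 1,347 cartons
Ordering: D/Q × S = 28,830/1,347 × €362 = €7,747.93
Holding:  Q/2 × H = 1,347/2 × €11.5 = €7,745.25
Total = €7,747.93 + €7,745.25 = €15,493.18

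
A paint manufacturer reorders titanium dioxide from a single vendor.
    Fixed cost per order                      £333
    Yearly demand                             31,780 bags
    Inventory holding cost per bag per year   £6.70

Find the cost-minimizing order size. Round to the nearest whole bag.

1,777 bags

EOQ = √(2DS/H) = √(2 × 31,780 × 333 / 6.7)
    = √(3,159,026.87) ≈ 1,777.37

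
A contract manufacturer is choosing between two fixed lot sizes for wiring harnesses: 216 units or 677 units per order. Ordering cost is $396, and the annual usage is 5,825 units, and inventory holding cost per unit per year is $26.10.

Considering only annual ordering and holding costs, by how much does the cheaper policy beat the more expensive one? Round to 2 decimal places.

Annual cost at Q: ordering D·S/Q plus holding Q·H/2.
TC(216) = (5,825/216)×396 + (216/2)×26.1 = $13,497.97
TC(677) = (5,825/677)×396 + (677/2)×26.1 = $12,242.09
Lots of 677 are cheaper by $1,255.88.

$1,255.88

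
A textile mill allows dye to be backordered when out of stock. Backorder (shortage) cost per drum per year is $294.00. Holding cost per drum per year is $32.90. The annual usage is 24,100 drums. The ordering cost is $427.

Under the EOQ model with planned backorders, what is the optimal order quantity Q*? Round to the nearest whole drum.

Basic EOQ = √(2·24,100·427/32.9) = 790.933
Backorder adjustment √((H+b)/b) = √((32.9+294)/294) = 1.0545
Q* = 790.933 × 1.0545 ≈ 834.01

834 drums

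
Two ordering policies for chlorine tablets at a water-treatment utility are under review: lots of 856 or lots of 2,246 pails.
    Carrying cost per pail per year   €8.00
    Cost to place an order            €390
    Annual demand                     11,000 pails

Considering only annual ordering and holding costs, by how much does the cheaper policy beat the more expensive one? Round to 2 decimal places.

Annual cost at Q: ordering D·S/Q plus holding Q·H/2.
TC(856) = (11,000/856)×390 + (856/2)×8 = €8,435.68
TC(2,246) = (11,000/2,246)×390 + (2,246/2)×8 = €10,894.06
|ΔTC| = |€8,435.68 − €10,894.06| = €2,458.38

€2,458.38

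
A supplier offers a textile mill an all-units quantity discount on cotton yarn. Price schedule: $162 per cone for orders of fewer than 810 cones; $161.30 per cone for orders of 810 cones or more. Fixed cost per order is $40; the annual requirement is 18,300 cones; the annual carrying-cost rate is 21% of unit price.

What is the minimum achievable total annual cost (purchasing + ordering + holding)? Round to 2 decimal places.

H₁ = 21%×$162 = $34.0200;  H₂ = 21%×$161.30 = $33.8730
EOQ₁ = √(2×18,300×40/34.0200) = 207.45  (< 810, feasible at tier 1)
EOQ₂ = √(2×18,300×40/33.8730) = 207.89  (< 810 → use Q = 810 at tier-2 price)
TC(tier 1 (EOQ₁), Q≈207.4) = $2,971,657.29
TC(tier 2, Q≈810.0) = $2,966,412.27
Minimum at tier 2: $2,966,412.27

$2,966,412.27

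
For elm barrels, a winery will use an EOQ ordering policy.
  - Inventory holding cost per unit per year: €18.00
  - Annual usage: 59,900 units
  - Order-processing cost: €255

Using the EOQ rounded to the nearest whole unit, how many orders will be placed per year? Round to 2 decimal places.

2DS/H = 2·59,900·255/18 = 1,697,166.67
EOQ = √1,697,166.67 ≈ 1,302.75 → Q = 1,303
N = D/Q = 59,900/1,303 ≈ 45.971 orders/yr

45.97 orders per year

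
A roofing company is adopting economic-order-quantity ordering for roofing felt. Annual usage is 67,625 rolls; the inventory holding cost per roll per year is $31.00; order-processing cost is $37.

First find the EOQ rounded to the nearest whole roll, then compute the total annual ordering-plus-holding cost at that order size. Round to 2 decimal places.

$12,455.19

EOQ = √(2DS/H) = √(2 × 67,625 × 37 / 31)
    = √(161,427.42) ≈ 401.78 → Q = 402 rolls
Orders/yr = 67,625/402 = 168.221; ordering cost = 168.221 × $37 = $6,224.19
Average inventory = 402/2 = 201; holding cost = 201 × $31 = $6,231.00
Total = $6,224.19 + $6,231.00 = $12,455.19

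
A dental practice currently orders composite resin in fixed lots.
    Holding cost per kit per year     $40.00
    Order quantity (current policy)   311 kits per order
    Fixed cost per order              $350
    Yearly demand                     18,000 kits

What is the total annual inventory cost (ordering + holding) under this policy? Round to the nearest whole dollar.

$26,477

Annual ordering cost = (D/Q)·S = (18,000/311) × 350 = $20,257.23
Annual holding cost  = (Q/2)·H = (311/2) × 40 = $6,220.00
Total = $20,257.23 + $6,220.00 = $26,477.23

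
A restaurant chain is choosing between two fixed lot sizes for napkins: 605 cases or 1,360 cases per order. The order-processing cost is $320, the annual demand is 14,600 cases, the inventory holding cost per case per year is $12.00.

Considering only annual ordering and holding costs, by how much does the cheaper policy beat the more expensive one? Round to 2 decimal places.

$242.98

For each Q, cost = (D/Q)·S + (Q/2)·H.
TC(605) = (14,600/605)×320 + (605/2)×12 = $11,352.31
TC(1,360) = (14,600/1,360)×320 + (1,360/2)×12 = $11,595.29
Lots of 605 are cheaper by $242.98.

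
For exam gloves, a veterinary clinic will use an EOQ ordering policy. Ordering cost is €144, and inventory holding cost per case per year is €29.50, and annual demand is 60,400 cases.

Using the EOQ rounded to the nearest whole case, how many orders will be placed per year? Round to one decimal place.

78.6 orders per year

Q* = √(2·D·S / H) = √(2·60,400·144 / 29.5) = √589,667.8 ≈ 767.90 → Q = 768
Orders per year = D/Q = 60,400 / 768 = 78.646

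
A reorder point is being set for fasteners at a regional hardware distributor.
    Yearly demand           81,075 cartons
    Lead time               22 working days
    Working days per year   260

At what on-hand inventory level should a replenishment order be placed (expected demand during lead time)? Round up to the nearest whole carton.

6,861 cartons

Daily demand d = 81,075 / 260 = 311.827 cartons/day
Demand during lead time = 311.827 × 22 = 6,860.19
Reorder point = 6,860.19 → round up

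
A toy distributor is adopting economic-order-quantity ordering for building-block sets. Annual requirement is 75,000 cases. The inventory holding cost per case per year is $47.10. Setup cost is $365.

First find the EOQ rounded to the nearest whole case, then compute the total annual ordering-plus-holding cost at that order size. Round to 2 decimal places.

$50,781.15

EOQ = √(2DS/H) = √(2 × 75,000 × 365 / 47.1)
    = √(1,162,420.38) ≈ 1,078.16 → Q = 1,078 cases
Orders/yr = 75,000/1,078 = 69.573; ordering cost = 69.573 × $365 = $25,394.25
Average inventory = 1,078/2 = 539; holding cost = 539 × $47.1 = $25,386.90
Total = $25,394.25 + $25,386.90 = $50,781.15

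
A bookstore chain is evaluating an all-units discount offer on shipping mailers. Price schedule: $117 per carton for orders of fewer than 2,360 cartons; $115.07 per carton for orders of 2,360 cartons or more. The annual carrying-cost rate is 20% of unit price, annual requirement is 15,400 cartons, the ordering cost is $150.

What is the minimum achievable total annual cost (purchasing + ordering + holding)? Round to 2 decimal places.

H₁ = 20%×$117 = $23.4000;  H₂ = 20%×$115.07 = $23.0140
EOQ₁ = √(2×15,400×150/23.4000) = 444.34  (< 2,360, feasible at tier 1)
EOQ₂ = √(2×15,400×150/23.0140) = 448.05  (< 2,360 → use Q = 2,360 at tier-2 price)
TC(tier 1 (EOQ₁), Q≈444.3) = $1,812,197.50
TC(tier 2, Q≈2,360.0) = $1,800,213.33
Minimum at tier 2: $1,800,213.33

$1,800,213.33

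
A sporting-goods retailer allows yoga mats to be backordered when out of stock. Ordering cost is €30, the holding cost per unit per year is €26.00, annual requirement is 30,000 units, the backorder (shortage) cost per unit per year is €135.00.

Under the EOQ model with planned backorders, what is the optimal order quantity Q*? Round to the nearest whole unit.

287 units

Basic EOQ = √(2·30,000·30/26) = 263.117
Backorder adjustment √((H+b)/b) = √((26+135)/135) = 1.0921
Q* = 263.117 × 1.0921 ≈ 287.34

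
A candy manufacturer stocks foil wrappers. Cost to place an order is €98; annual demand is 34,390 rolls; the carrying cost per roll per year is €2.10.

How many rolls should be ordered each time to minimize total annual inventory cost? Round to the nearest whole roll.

Q* = √(2·D·S / H) = √(2·34,390·98 / 2.1) = √3,209,733.3 ≈ 1,791.57

1,792 rolls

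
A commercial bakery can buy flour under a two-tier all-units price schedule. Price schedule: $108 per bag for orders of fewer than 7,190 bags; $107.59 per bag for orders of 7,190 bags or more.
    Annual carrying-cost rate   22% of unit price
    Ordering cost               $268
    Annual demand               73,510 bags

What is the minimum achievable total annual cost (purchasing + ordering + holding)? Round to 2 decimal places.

H₁ = 22%×$108 = $23.7600;  H₂ = 22%×$107.59 = $23.6698
EOQ₁ = √(2×73,510×268/23.7600) = 1,287.75  (< 7,190, feasible at tier 1)
EOQ₂ = √(2×73,510×268/23.6698) = 1,290.20  (< 7,190 → use Q = 7,190 at tier-2 price)
TC(tier 1 (EOQ₁), Q≈1,287.8) = $7,969,677.00
TC(tier 2, Q≈7,190.0) = $7,996,773.84
Minimum at tier 1 (EOQ₁): $7,969,677.00

$7,969,677.00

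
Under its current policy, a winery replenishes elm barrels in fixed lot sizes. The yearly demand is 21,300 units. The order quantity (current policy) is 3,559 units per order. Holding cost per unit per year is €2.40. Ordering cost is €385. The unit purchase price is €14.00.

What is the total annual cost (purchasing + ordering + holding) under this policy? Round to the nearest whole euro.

Orders/yr = 21,300/3,559 = 5.985; ordering cost = 5.985 × €385 = €2,304.16
Average inventory = 3,559/2 = 1779.5; holding cost = 1779.5 × €2.4 = €4,270.80
Purchase cost = D·C = 21,300 × 14 = €298,200.00
Total = €2,304.16 + €4,270.80 + €298,200.00 = €304,774.96

€304,775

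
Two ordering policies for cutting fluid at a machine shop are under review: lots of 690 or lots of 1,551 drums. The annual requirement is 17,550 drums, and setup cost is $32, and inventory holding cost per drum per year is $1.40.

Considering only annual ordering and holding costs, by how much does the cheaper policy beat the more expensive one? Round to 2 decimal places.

Annual cost at Q: ordering D·S/Q plus holding Q·H/2.
TC(690) = (17,550/690)×32 + (690/2)×1.4 = $1,296.91
TC(1,551) = (17,550/1,551)×32 + (1,551/2)×1.4 = $1,447.79
Cheaper: Q = 690.  Difference = $150.88

$150.88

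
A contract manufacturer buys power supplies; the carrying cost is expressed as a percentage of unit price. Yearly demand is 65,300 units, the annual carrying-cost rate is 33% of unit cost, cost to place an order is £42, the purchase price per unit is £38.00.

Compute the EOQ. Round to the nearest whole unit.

Carrying cost H = £38 × 33% = £12.5400/unit/yr
EOQ = √(2DS/H) = √(2 × 65,300 × 42 / 12.54)
    = √(437,416.27) ≈ 661.37

661 units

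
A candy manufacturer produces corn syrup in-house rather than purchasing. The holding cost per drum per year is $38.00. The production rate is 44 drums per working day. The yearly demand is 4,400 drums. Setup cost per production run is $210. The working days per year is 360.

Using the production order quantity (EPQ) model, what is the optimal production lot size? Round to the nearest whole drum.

259 drums

Daily demand d = 4,400/360 = 12.222; p = 44; 1 − d/p = 0.72222
EPQ = √(2DS / (H(1 − d/p)))
    = √(2 × 4,400 × 210 / (38 × 0.72222)) ≈ 259.49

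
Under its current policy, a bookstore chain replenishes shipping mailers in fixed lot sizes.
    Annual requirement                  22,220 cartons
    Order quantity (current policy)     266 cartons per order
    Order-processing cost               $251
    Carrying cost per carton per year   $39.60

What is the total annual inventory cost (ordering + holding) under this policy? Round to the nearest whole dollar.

$26,234

Ordering: D/Q × S = 22,220/266 × $251 = $20,966.99
Holding:  Q/2 × H = 266/2 × $39.6 = $5,266.80
Total = $20,966.99 + $5,266.80 = $26,233.79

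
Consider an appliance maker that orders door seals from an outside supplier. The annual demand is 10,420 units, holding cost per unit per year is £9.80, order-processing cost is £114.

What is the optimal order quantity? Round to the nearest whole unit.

492 units

2DS/H = 2·10,420·114/9.8 = 242,424.49
EOQ = √242,424.49 ≈ 492.37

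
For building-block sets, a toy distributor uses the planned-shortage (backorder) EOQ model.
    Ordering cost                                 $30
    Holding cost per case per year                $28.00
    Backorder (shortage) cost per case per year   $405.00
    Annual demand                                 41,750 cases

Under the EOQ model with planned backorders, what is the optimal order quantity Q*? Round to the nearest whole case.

Basic EOQ = √(2·41,750·30/28) = 299.106
Backorder adjustment √((H+b)/b) = √((28+405)/405) = 1.0340
Q* = 299.106 × 1.0340 ≈ 309.27

309 cases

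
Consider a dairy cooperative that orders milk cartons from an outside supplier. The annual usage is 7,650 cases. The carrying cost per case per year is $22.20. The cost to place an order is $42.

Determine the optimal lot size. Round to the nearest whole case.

EOQ = √(2DS/H) = √(2 × 7,650 × 42 / 22.2)
    = √(28,945.95) ≈ 170.14

170 cases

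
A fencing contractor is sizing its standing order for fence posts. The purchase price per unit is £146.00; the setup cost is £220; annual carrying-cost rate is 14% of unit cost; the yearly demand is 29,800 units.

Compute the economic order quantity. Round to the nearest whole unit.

801 units

Holding cost per unit per year: H = 14% × £146 = £20.4400
Q* = √(2·D·S / H) = √(2·29,800·220 / 20.44) = √641,487.3 ≈ 800.93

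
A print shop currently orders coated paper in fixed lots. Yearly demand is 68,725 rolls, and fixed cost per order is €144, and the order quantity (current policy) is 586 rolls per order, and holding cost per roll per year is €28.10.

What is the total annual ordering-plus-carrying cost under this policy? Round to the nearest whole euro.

€25,121

Annual ordering cost = (D/Q)·S = (68,725/586) × 144 = €16,888.05
Annual holding cost  = (Q/2)·H = (586/2) × 28.1 = €8,233.30
Total = €16,888.05 + €8,233.30 = €25,121.35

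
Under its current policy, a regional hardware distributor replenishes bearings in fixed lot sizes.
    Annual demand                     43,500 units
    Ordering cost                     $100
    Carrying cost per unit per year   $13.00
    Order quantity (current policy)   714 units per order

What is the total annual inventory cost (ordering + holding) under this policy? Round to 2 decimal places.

Ordering: D/Q × S = 43,500/714 × $100 = $6,092.44
Holding:  Q/2 × H = 714/2 × $13 = $4,641.00
Total = $6,092.44 + $4,641.00 = $10,733.44

$10,733.44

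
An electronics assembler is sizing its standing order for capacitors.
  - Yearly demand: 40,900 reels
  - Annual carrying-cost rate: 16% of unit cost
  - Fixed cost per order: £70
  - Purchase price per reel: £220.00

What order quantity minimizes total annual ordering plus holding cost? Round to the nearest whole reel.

Carrying cost H = £220 × 16% = £35.2000/reel/yr
Optimal lot size Q* = (2 × 40,900 × £70 / £35.2)^½ ≈ 403.32

403 reels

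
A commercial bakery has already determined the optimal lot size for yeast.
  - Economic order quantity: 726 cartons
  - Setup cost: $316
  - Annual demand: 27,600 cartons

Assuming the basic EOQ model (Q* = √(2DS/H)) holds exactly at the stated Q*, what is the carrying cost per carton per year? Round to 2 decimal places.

From Q* = √(2DS/H) ⇒ Q*² = 2DS/H.
H = 2DS / Q² = 2 × 27,600 × 316 / 726² = 33.0943

$33.09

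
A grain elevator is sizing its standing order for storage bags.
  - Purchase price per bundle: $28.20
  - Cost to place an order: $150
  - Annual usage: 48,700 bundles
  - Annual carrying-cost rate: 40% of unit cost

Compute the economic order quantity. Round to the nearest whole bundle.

Carrying cost H = $28.2 × 40% = $11.2800/bundle/yr
2DS/H = 2·48,700·150/11.28 = 1,295,212.77
EOQ = √1,295,212.77 ≈ 1,138.07

1,138 bundles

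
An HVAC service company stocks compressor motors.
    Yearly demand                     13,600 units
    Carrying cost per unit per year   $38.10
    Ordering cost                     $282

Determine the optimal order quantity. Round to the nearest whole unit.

Optimal lot size Q* = (2 × 13,600 × $282 / $38.1)^½ ≈ 448.69

449 units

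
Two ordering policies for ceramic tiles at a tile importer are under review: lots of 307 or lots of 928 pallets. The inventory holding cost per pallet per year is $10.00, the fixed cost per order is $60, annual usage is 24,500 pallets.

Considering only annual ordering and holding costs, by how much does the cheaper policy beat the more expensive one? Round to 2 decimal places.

$99.22

Annual cost at Q: ordering D·S/Q plus holding Q·H/2.
TC(307) = (24,500/307)×60 + (307/2)×10 = $6,323.27
TC(928) = (24,500/928)×60 + (928/2)×10 = $6,224.05
|ΔTC| = |$6,323.27 − $6,224.05| = $99.22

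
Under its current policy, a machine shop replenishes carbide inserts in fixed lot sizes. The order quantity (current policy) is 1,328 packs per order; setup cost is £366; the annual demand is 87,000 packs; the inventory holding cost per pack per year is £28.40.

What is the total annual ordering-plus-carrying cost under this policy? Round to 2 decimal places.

£42,835.01

Orders/yr = 87,000/1,328 = 65.512; ordering cost = 65.512 × £366 = £23,977.41
Average inventory = 1,328/2 = 664; holding cost = 664 × £28.4 = £18,857.60
Total = £23,977.41 + £18,857.60 = £42,835.01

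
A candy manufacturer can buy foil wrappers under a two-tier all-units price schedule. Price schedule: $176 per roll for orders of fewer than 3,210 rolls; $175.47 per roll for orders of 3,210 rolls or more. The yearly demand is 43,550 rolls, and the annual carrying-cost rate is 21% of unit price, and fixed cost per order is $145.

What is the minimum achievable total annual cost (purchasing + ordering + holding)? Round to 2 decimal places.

$7,686,405.24

H₁ = 21%×$176 = $36.9600;  H₂ = 21%×$175.47 = $36.8487
EOQ₁ = √(2×43,550×145/36.9600) = 584.56  (< 3,210, feasible at tier 1)
EOQ₂ = √(2×43,550×145/36.8487) = 585.44  (< 3,210 → use Q = 3,210 at tier-2 price)
TC(tier 1 (EOQ₁), Q≈584.6) = $7,686,405.24
TC(tier 2, Q≈3,210.0) = $7,702,827.88
Minimum at tier 1 (EOQ₁): $7,686,405.24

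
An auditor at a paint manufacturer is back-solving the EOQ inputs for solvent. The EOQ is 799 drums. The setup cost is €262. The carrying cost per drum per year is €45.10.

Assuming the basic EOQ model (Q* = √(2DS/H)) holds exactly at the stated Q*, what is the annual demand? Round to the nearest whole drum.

From Q* = √(2DS/H) ⇒ Q*² = 2DS/H.
D = Q²H / (2S) = 799² × 45.1 / (2 × 262) = 54,946.35

54,946 drums per year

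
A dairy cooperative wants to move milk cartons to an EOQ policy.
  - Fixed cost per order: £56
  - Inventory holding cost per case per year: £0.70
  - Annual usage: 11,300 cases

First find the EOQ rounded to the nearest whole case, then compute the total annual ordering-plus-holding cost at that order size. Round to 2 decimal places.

£941.23

Q* = √(2·D·S / H) = √(2·11,300·56 / 0.7) = √1,808,000.0 ≈ 1,344.62 → Q = 1,345 cases
Ordering: D/Q × S = 11,300/1,345 × £56 = £470.48
Holding:  Q/2 × H = 1,345/2 × £0.7 = £470.75
Total = £470.48 + £470.75 = £941.23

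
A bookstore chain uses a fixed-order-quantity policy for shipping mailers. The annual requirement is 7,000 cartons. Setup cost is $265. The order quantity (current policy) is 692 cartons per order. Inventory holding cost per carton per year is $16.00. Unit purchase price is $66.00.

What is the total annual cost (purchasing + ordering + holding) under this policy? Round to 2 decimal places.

$470,216.64

Annual ordering cost = (D/Q)·S = (7,000/692) × 265 = $2,680.64
Annual holding cost  = (Q/2)·H = (692/2) × 16 = $5,536.00
Purchase cost = D·C = 7,000 × 66 = $462,000.00
Total = $2,680.64 + $5,536.00 + $462,000.00 = $470,216.64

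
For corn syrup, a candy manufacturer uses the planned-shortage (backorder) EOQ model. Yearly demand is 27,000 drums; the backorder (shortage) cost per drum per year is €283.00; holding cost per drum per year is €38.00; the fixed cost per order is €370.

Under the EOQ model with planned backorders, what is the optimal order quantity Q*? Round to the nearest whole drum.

Basic EOQ = √(2·27,000·370/38) = 725.113
Backorder adjustment √((H+b)/b) = √((38+283)/283) = 1.0650
Q* = 725.113 × 1.0650 ≈ 772.26

772 drums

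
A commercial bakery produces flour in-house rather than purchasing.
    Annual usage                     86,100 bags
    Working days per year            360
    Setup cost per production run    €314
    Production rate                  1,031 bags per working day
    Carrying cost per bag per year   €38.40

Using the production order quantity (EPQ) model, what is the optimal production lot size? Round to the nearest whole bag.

1,354 bags

Daily demand d = 86,100/360 = 239.167; p = 1031; 1 − d/p = 0.76802
EPQ = √(2DS / (H(1 − d/p)))
    = √(2 × 86,100 × 314 / (38.4 × 0.76802)) ≈ 1,354.03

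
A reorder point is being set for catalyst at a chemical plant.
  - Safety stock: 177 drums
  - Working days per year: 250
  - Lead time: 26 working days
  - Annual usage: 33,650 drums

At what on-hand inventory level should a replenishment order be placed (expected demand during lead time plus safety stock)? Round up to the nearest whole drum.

Daily demand d = 33,650 / 250 = 134.600 drums/day
Demand during lead time = 134.600 × 26 = 3,499.60
Reorder point = 3,499.60 + 177 = 3,676.60 → round up

3,677 drums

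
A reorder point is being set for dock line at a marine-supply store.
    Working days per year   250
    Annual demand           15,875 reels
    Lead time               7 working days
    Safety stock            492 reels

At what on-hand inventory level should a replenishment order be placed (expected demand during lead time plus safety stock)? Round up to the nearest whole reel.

937 reels

Daily demand d = 15,875 / 250 = 63.500 reels/day
Demand during lead time = 63.500 × 7 = 444.50
Reorder point = 444.50 + 492 = 936.50 → round up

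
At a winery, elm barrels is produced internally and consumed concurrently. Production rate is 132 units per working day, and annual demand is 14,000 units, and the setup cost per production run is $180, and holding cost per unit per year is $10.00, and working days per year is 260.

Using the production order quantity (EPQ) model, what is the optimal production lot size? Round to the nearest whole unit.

d = 14,000/260 = 53.8462 units/day;  effective holding cost H(1 − d/p) = 10·(1 − 53.8462/132) = 5.92075
Q* = √(2DS / H_eff) = √(2·14,000·180 / 5.92075) ≈ 922.63

923 units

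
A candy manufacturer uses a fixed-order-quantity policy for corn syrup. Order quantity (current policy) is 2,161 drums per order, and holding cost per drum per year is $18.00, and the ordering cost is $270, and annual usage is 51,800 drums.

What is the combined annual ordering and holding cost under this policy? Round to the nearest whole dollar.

Orders/yr = 51,800/2,161 = 23.970; ordering cost = 23.970 × $270 = $6,472.00
Average inventory = 2,161/2 = 1080.5; holding cost = 1080.5 × $18 = $19,449.00
Total = $6,472.00 + $19,449.00 = $25,921.00

$25,921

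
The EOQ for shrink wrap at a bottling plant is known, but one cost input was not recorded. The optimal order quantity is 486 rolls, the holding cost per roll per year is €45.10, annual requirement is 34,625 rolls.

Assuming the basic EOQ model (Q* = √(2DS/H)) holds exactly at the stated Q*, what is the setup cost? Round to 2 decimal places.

From Q* = √(2DS/H) ⇒ Q*² = 2DS/H.
S = Q²H / (2D) = 486² × 45.1 / (2 × 34,625) = 153.8258

€153.83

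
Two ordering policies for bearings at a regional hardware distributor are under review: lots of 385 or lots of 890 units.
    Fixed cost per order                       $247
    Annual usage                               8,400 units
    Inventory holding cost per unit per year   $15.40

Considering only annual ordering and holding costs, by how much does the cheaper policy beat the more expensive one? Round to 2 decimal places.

For each Q, cost = (D/Q)·S + (Q/2)·H.
TC(385) = (8,400/385)×247 + (385/2)×15.4 = $8,353.59
TC(890) = (8,400/890)×247 + (890/2)×15.4 = $9,184.24
Lots of 385 are cheaper by $830.65.

$830.65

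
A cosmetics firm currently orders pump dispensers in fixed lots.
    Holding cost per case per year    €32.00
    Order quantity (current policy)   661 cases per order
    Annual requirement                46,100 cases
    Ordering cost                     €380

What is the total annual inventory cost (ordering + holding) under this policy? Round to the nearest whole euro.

€37,078

Annual ordering cost = (D/Q)·S = (46,100/661) × 380 = €26,502.27
Annual holding cost  = (Q/2)·H = (661/2) × 32 = €10,576.00
Total = €26,502.27 + €10,576.00 = €37,078.27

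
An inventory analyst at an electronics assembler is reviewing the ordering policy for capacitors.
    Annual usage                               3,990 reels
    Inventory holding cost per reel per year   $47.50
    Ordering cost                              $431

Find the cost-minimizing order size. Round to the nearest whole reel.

269 reels

Q* = √(2·D·S / H) = √(2·3,990·431 / 47.5) = √72,408.0 ≈ 269.09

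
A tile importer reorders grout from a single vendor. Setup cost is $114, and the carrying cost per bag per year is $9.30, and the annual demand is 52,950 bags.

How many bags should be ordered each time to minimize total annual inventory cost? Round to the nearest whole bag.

Q* = √(2·D·S / H) = √(2·52,950·114 / 9.3) = √1,298,129.0 ≈ 1,139.35

1,139 bags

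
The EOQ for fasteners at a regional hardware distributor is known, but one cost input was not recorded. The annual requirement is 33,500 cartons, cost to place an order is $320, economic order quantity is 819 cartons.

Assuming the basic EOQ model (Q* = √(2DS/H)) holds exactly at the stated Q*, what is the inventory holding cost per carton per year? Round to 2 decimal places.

$31.96

EOQ relation: Q² = 2DS/H, so rearrange for the unknown.
H = 2DS / Q² = 2 × 33,500 × 320 / 819² = 31.9637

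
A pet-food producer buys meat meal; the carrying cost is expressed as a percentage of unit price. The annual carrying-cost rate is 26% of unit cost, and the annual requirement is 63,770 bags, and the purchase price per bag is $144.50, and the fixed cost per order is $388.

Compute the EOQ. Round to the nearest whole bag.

1,148 bags

Holding cost per bag per year: H = 26% × $144.5 = $37.5700
EOQ = √(2DS/H) = √(2 × 63,770 × 388 / 37.57)
    = √(1,317,155.18) ≈ 1,147.67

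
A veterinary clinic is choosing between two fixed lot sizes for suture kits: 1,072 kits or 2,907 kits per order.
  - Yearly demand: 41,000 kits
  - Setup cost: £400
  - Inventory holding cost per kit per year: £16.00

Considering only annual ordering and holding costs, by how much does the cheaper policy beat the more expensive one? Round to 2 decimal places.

£5,023.05

For each Q, cost = (D/Q)·S + (Q/2)·H.
TC(1,072) = (41,000/1,072)×400 + (1,072/2)×16 = £23,874.51
TC(2,907) = (41,000/2,907)×400 + (2,907/2)×16 = £28,897.55
Cheaper: Q = 1,072.  Difference = £5,023.05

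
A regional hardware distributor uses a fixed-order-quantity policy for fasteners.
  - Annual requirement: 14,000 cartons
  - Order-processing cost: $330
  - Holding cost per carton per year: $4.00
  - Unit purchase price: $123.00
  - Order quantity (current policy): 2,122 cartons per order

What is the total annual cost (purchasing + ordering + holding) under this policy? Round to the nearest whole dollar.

Orders/yr = 14,000/2,122 = 6.598; ordering cost = 6.598 × $330 = $2,177.19
Average inventory = 2,122/2 = 1061; holding cost = 1061 × $4 = $4,244.00
Purchase cost = D·C = 14,000 × 123 = $1,722,000.00
Total = $2,177.19 + $4,244.00 + $1,722,000.00 = $1,728,421.19

$1,728,421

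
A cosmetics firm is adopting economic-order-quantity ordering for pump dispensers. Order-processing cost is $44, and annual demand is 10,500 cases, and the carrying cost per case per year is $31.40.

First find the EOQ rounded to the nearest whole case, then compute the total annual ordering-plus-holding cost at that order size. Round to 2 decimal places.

$5,386.45

EOQ = √(2DS/H) = √(2 × 10,500 × 44 / 31.4)
    = √(29,426.75) ≈ 171.54 → Q = 172 cases
Ordering: D/Q × S = 10,500/172 × $44 = $2,686.05
Holding:  Q/2 × H = 172/2 × $31.4 = $2,700.40
Total = $2,686.05 + $2,700.40 = $5,386.45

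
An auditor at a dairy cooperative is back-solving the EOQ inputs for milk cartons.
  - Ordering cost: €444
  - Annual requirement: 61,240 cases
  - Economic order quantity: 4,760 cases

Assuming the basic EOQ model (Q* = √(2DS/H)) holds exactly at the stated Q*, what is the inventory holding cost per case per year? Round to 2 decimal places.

Since Q* = (2DS/H)^½, squaring gives Q*²·H = 2DS.
H = 2DS / Q² = 2 × 61,240 × 444 / 4,760² = 2.4001

€2.40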